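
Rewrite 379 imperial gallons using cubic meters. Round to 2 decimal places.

1.72 m³

1 imperial gallon = 0.00454609 cubic meters.
Thus 379 × 0.00454609 ≈ 1.72 m³.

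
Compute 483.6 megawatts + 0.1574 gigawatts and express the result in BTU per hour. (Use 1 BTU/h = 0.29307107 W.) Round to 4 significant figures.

2.187 × 10^9 BTU/h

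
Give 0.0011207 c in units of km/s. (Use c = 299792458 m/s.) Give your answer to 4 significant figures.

1 speed of light = 299792 kilometers per second.
Thus 0.0011207 × 299792 ≈ 336.0 km/s.

336.0 kilometers per second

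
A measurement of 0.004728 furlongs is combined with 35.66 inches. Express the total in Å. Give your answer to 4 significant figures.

0.004728 furlong = 9.51122 × 10^9 Å and 35.66 in = 9.05764 × 10^9 Å.
9.51122 × 10^9 + 9.05764 × 10^9 ≈ 1.857 × 10^10 Å.

1.857 × 10^10 Å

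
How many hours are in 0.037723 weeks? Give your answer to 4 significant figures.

6.337 h

1 wk = 168.000 hours.
So 0.037723 × 168.000 ≈ 6.337 h.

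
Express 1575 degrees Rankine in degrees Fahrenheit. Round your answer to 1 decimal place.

°R = °F + 459.67.
Applying the formula gives 1115.3 °F.

1115.3 °F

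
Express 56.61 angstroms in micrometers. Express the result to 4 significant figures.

0.005661 μm

1 angstrom = 0.000100000 micrometers.
Thus 56.61 × 0.000100000 ≈ 0.005661 μm.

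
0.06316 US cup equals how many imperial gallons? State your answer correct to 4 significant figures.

0.003287 imp gal

1 US cup = 0.0520421 imp gal.
Then 0.06316 × 0.0520421 ≈ 0.003287 imp gal.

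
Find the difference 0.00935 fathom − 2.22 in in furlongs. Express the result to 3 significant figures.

0.00935 fathom = 8.50000 × 10^-5 furlong and 2.22 in = 0.000280303 furlong.
8.50000 × 10^-5 − 0.000280303 ≈ -0.000195 furlong.

-0.000195 furlong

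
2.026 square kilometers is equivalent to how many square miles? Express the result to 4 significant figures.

1 square kilometer = 0.386102 square miles.
Then 2.026 × 0.386102 ≈ 0.7822 mi².

0.7822 square miles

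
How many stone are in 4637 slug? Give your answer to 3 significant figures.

1 slug = 2.29815 stone.
Then 4637 × 2.29815 ≈ 10700 st.

10700 stone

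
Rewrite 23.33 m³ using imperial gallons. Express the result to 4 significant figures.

5132 imp gal

1 m³ = 219.969 imperial gallons.
23.33 × 219.969 ≈ 5132 imp gal.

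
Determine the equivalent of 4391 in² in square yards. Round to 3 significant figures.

3.39 yd²

1 in² = 0.000771605 yd².
Then 4391 × 0.000771605 ≈ 3.39 yd².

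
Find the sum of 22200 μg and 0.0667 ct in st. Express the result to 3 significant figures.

5.60e-6 st

22200 μg = 3.49590e-6 st and 0.0667 ct = 2.10069e-6 st.
3.49590e-6 + 2.10069e-6 ≈ 5.60e-6 st.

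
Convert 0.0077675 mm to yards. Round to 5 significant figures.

8.4946 × 10^-6 yards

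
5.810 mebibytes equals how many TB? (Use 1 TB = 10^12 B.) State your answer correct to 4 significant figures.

6.092 × 10^-6 terabytes

1 mebibyte = 1.04858 × 10^-6 terabytes.
Then 5.810 × 1.04858 × 10^-6 ≈ 6.092 × 10^-6 TB.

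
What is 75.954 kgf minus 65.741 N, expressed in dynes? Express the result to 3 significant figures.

6.79e+7 dyn

75.954 kgf = 7.44854e+7 dyn and 65.741 N = 6.57410e+6 dyn.
7.44854e+7 − 6.57410e+6 ≈ 6.79e+7 dyn.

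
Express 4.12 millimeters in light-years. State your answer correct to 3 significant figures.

4.35e-19 ly

1 millimeter = 1.05700e-19 ly.
4.12 × 1.05700e-19 ≈ 4.35e-19 ly.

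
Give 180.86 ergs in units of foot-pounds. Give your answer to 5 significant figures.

1.3340e-5 foot-pounds

1 erg = 7.37562e-8 foot-pounds.
180.86 × 7.37562e-8 ≈ 1.3340e-5 ft·lbf.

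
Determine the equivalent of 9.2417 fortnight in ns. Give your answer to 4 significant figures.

1 fortnight = 1.20960 × 10^15 ns.
Then 9.2417 × 1.20960 × 10^15 ≈ 1.118 × 10^16 ns.

1.118 × 10^16 ns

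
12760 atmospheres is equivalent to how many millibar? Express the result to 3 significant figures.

1.29e+7 mbar

1 atm = 1013.25 mbar.
So 12760 × 1013.25 ≈ 1.29e+7 mbar.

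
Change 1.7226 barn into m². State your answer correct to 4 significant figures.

1.723 × 10^-28 square meters

1 barn = 1.00000 × 10^-28 m².
Then 1.7226 × 1.00000 × 10^-28 ≈ 1.723 × 10^-28 m².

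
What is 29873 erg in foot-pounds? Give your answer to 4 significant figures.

1 erg = 7.37562e-8 ft·lbf.
Then 29873 × 7.37562e-8 ≈ 0.002203 ft·lbf.

0.002203 foot-pounds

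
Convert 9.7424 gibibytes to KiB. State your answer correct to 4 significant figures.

1.022 × 10^7 kibibytes

1 gibibyte = 1.04858 × 10^6 KiB.
Thus 9.7424 × 1.04858 × 10^6 ≈ 1.022 × 10^7 KiB.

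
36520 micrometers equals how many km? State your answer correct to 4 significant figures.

1 micrometer = 1.00000 × 10^-9 kilometers.
36520 × 1.00000 × 10^-9 ≈ 3.652 × 10^-5 km.

3.652 × 10^-5 km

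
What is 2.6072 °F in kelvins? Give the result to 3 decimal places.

256.821 kelvins

K = (°F + 459.67) × 5/9.
Applying the formula gives 256.821 K.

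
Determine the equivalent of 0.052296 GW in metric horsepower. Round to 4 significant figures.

71100 metric horsepower

1 gigawatt = 1.35962e+6 PS.
0.052296 × 1.35962e+6 ≈ 71100 PS.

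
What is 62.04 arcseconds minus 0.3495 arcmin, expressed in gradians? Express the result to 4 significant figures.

62.04 arcsec = 0.0191481 grad and 0.3495 arcmin = 0.00647222 grad.
0.0191481 − 0.00647222 ≈ 0.01268 grad.

0.01268 gradians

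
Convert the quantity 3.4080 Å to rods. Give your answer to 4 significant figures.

6.776e-11 rod

1 angstrom = 1.98839e-11 rods.
So 3.4080 × 1.98839e-11 ≈ 6.776e-11 rod.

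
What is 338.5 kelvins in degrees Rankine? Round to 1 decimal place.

609.3 °R

°R = K × 9/5.
Applying the formula gives 609.3 °R.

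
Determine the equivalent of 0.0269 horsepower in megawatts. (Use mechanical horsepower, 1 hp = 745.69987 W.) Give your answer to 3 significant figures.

2.01 × 10^-5 MW

1 hp = 0.000745700 megawatts.
So 0.0269 × 0.000745700 ≈ 2.01 × 10^-5 MW.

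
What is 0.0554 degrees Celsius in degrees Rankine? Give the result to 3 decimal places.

°R = (°C + 273.15) × 9/5.
Applying the formula gives 491.770 °R.

491.770 °R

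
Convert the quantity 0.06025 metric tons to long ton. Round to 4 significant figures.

0.05930 long ton

1 metric ton = 0.984207 long tons.
Then 0.06025 × 0.984207 ≈ 0.05930 long ton.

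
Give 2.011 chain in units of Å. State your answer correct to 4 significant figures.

4.045e+11 Å

1 chain = 2.01168e+11 Å.
Then 2.011 × 2.01168e+11 ≈ 4.045e+11 Å.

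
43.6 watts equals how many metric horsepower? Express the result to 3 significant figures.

1 W = 0.00135962 PS.
Then 43.6 × 0.00135962 ≈ 0.0593 PS.

0.0593 PS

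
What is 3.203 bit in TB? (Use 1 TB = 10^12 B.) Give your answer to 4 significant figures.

1 bit = 1.25000e-13 TB.
Then 3.203 × 1.25000e-13 ≈ 4.004e-13 TB.

4.004e-13 TB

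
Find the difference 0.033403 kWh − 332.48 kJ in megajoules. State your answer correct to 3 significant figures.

-0.212 MJ

0.033403 kWh = 0.120251 MJ and 332.48 kJ = 0.332480 MJ.
0.120251 − 0.332480 ≈ -0.212 MJ.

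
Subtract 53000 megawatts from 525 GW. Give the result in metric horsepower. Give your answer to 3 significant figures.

6.42e+8 PS

525 GW = 7.13801e+8 PS and 53000 MW = 7.20599e+7 PS.
7.13801e+8 − 7.20599e+7 ≈ 6.42e+8 PS.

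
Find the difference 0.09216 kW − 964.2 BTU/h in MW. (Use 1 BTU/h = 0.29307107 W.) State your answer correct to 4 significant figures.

-0.0001904 MW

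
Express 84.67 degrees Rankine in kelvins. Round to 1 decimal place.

47.0 K

°R = K × 9/5.
Applying the formula gives 47.0 K.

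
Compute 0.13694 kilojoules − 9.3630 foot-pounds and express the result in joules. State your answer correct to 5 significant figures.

124.25 J

0.13694 kJ = 136.940 J and 9.3630 ft·lbf = 12.6945 J.
136.940 − 12.6945 ≈ 124.25 J.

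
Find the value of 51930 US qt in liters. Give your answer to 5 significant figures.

49144 liters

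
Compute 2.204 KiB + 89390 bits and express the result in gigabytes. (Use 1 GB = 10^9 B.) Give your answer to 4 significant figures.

2.204 KiB = 2.256896 × 10^-6 GB and 89390 bit = 1.117375 × 10^-5 GB.
2.256896 × 10^-6 + 1.117375 × 10^-5 ≈ 1.343 × 10^-5 GB.

1.343 × 10^-5 gigabytes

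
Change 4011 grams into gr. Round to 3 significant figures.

1 g = 15.4324 grains.
Thus 4011 × 15.4324 ≈ 61900 gr.

61900 gr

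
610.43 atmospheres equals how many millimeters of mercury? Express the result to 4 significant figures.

463900 mmHg

1 atm = 760.000 mmHg.
610.43 × 760.000 ≈ 463900 mmHg.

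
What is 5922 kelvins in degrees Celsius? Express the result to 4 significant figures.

K = °C + 273.15.
Applying the formula gives 5649 °C.

5649 degrees Celsius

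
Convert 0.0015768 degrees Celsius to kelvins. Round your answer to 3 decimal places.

K = °C + 273.15.
Applying the formula gives 273.152 K.

273.152 kelvins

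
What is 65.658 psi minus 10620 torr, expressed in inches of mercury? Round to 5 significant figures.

65.658 psi = 133.681 inHg and 10620 torr = 418.110 inHg.
133.681 − 418.110 ≈ -284.43 inHg.

-284.43 inches of mercury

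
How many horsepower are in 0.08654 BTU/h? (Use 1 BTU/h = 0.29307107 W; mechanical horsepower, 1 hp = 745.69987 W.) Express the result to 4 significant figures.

1 BTU/h = 0.000393015 horsepower.
Then 0.08654 × 0.000393015 ≈ 3.401 × 10^-5 hp.

3.401 × 10^-5 hp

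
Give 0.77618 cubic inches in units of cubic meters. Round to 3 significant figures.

1 in³ = 1.63871e-5 m³.
So 0.77618 × 1.63871e-5 ≈ 1.27e-5 m³.

1.27e-5 m³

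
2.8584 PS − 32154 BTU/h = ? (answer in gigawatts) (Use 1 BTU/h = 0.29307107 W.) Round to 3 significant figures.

-7.32 × 10^-6 gigawatts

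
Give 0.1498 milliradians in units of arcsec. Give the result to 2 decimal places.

1 mrad = 206.265 arcseconds.
Then 0.1498 × 206.265 ≈ 30.90 arcsec.

30.90 arcsec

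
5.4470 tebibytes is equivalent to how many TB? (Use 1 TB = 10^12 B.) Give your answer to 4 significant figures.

1 TiB = 1.09951 TB.
Thus 5.4470 × 1.09951 ≈ 5.989 TB.

5.989 TB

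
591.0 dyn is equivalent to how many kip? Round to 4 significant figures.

1.329 × 10^-6 kip

1 dyne = 2.24809 × 10^-9 kips.
591.0 × 2.24809 × 10^-9 ≈ 1.329 × 10^-6 kip.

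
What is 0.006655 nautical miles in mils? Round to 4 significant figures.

485200 mils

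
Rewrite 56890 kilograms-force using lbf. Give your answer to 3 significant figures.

125000 lbf

1 kgf = 2.20462 lbf.
Thus 56890 × 2.20462 ≈ 125000 lbf.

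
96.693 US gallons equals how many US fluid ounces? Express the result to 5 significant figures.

12377 US fluid ounces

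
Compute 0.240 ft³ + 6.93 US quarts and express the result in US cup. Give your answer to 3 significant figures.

0.240 ft³ = 28.7252 US cup and 6.93 US qt = 27.7200 US cup.
28.7252 + 27.7200 ≈ 56.4 US cup.

56.4 US cup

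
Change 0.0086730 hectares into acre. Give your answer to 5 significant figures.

0.021431 acres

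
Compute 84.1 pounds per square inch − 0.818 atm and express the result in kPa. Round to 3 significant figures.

84.1 psi = 579.8491 kPa and 0.818 atm = 82.88385 kPa.
579.8491 − 82.88385 ≈ 497 kPa.

497 kPa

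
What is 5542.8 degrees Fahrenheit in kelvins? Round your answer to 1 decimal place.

K = (°F + 459.67) × 5/9.
Applying the formula gives 3334.7 K.

3334.7 K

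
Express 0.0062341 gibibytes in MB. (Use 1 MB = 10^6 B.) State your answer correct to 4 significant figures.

6.694 MB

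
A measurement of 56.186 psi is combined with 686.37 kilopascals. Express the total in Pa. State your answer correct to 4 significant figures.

56.186 psi = 387389 Pa and 686.37 kPa = 686370 Pa.
387389 + 686370 ≈ 1.074 × 10^6 Pa.

1.074 × 10^6 Pa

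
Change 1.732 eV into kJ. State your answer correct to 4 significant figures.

2.775e-22 kJ

1 eV = 1.60218e-22 kilojoules.
Then 1.732 × 1.60218e-22 ≈ 2.775e-22 kJ.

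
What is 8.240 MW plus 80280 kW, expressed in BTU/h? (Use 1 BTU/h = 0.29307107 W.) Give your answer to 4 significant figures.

3.020e+8 BTU/h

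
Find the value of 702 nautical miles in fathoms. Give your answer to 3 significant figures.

1 nautical mile = 1012.69 fathom.
Thus 702 × 1012.69 ≈ 711000 fathom.

711000 fathom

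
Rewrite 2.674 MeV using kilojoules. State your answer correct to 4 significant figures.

1 MeV = 1.60218 × 10^-16 kJ.
2.674 × 1.60218 × 10^-16 ≈ 4.284 × 10^-16 kJ.

4.284 × 10^-16 kilojoules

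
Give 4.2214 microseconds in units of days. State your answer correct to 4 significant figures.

4.886e-11 d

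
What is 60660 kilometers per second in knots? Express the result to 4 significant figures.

1 km/s = 1943.84 kn.
Then 60660 × 1943.84 ≈ 1.179 × 10^8 kn.

1.179 × 10^8 knots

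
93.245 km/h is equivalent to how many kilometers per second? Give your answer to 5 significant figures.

1 kilometer per hour = 0.000277778 kilometers per second.
Then 93.245 × 0.000277778 ≈ 0.025901 km/s.

0.025901 kilometers per second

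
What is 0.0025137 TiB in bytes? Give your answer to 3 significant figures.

2.76e+9 bytes

1 tebibyte = 1.09951e+12 B.
Thus 0.0025137 × 1.09951e+12 ≈ 2.76e+9 B.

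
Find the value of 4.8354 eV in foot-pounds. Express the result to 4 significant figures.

5.714 × 10^-19 foot-pounds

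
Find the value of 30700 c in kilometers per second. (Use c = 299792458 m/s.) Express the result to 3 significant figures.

9.20 × 10^9 km/s

1 speed of light = 299792 km/s.
Then 30700 × 299792 ≈ 9.20 × 10^9 km/s.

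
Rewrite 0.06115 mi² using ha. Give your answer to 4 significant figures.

1 square mile = 258.999 ha.
0.06115 × 258.999 ≈ 15.84 ha.

15.84 hectares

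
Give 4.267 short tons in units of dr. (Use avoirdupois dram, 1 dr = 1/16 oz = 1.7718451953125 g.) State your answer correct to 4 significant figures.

1 short ton = 512000 drams.
4.267 × 512000 ≈ 2.185 × 10^6 dr.

2.185 × 10^6 drams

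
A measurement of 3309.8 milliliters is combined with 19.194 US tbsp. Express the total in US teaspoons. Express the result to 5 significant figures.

729.09 US tsp

3309.8 mL = 671.506 US tsp and 19.194 US tbsp = 57.5820 US tsp.
671.506 + 57.5820 ≈ 729.09 US tsp.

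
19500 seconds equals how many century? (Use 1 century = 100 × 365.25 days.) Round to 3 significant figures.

6.18e-6 century

1 second = 3.16881e-10 centuries.
Thus 19500 × 3.16881e-10 ≈ 6.18e-6 century.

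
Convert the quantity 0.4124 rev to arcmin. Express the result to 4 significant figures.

1 rev = 21600.0 arcmin.
Then 0.4124 × 21600.0 ≈ 8908 arcmin.

8908 arcmin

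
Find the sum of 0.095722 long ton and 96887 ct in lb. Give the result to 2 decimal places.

257.14 pounds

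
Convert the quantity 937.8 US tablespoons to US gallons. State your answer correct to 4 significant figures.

1 US tablespoon = 0.00390625 US gallons.
So 937.8 × 0.00390625 ≈ 3.663 US gal.

3.663 US gallons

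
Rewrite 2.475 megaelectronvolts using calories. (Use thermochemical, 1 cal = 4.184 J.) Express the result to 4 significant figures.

9.478 × 10^-14 calories

1 megaelectronvolt = 3.829294 × 10^-14 calories.
Then 2.475 × 3.829294 × 10^-14 ≈ 9.478 × 10^-14 cal.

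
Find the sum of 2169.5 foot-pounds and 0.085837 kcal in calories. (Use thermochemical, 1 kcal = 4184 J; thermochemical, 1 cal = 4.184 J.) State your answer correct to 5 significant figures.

788.86 calories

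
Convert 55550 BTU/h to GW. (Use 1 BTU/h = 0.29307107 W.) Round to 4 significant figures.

1.628e-5 GW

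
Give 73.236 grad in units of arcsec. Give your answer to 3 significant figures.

1 grad = 3240.00 arcseconds.
Thus 73.236 × 3240.00 ≈ 237000 arcsec.

237000 arcsec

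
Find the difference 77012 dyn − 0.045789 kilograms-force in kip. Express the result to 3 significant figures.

7.22e-5 kip

77012 dyn = 0.000173130 kip and 0.045789 kgf = 0.000100947 kip.
0.000173130 − 0.000100947 ≈ 7.22e-5 kip.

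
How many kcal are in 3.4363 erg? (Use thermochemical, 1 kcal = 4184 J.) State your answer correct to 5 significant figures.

1 erg = 2.39006 × 10^-11 kcal.
3.4363 × 2.39006 × 10^-11 ≈ 8.2130 × 10^-11 kcal.

8.2130 × 10^-11 kilocalories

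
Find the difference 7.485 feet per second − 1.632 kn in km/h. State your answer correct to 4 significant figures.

5.191 km/h

7.485 ft/s = 8.21314 km/h and 1.632 kn = 3.02246 km/h.
8.21314 − 3.02246 ≈ 5.191 km/h.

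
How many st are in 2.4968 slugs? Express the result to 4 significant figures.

5.738 st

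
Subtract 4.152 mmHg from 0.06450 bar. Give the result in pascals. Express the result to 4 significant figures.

5896 Pa

0.06450 bar = 6450.00 Pa and 4.152 mmHg = 553.555 Pa.
6450.00 − 553.555 ≈ 5896 Pa.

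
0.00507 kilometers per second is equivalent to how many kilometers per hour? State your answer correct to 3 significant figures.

1 kilometer per second = 3600.00 km/h.
So 0.00507 × 3600.00 ≈ 18.3 km/h.

18.3 km/h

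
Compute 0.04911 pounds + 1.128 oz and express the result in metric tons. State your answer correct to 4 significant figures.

5.425 × 10^-5 t

0.04911 lb = 2.22759 × 10^-5 t and 1.128 oz = 3.19783 × 10^-5 t.
2.22759 × 10^-5 + 3.19783 × 10^-5 ≈ 5.425 × 10^-5 t.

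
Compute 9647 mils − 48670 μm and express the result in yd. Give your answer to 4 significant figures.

0.2147 yd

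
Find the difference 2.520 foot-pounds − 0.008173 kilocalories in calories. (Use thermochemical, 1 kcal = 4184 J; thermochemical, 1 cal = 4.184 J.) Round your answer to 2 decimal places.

-7.36 calories

2.520 ft·lbf = 0.816602 cal and 0.008173 kcal = 8.17300 cal.
0.816602 − 8.17300 ≈ -7.36 cal.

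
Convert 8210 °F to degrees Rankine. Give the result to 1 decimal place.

8669.7 degrees Rankine

°R = °F + 459.67.
Applying the formula gives 8669.7 °R.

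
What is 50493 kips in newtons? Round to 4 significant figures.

1 kip = 4448.22 newtons.
Thus 50493 × 4448.22 ≈ 2.246 × 10^8 N.

2.246 × 10^8 N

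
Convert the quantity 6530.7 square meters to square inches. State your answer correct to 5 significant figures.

1 square meter = 1550.00 square inches.
6530.7 × 1550.00 ≈ 1.0123e+7 in².

1.0123e+7 square inches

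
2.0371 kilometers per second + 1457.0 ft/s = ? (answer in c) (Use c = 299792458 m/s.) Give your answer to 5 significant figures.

8.2764e-6 c

2.0371 km/s = 6.79503e-6 c and 1457.0 ft/s = 1.48134e-6 c.
6.79503e-6 + 1.48134e-6 ≈ 8.2764e-6 c.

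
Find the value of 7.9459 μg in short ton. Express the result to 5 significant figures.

8.7589e-12 short ton

1 μg = 1.102311e-12 short ton.
So 7.9459 × 1.102311e-12 ≈ 8.7589e-12 short ton.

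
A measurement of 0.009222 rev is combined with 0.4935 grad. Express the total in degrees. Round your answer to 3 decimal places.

3.764 °

0.009222 rev = 3.31992 ° and 0.4935 grad = 0.444150 °.
3.31992 + 0.444150 ≈ 3.764 °.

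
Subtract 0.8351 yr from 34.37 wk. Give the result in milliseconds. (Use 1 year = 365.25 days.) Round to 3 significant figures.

34.37 wk = 2.07870e+10 ms and 0.8351 yr = 2.63538e+10 ms.
2.07870e+10 − 2.63538e+10 ≈ -5.57e+9 ms.

-5.57e+9 ms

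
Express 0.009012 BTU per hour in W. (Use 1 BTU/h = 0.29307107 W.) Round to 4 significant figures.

0.002641 W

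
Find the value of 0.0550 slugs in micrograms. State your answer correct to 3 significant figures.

8.03 × 10^8 μg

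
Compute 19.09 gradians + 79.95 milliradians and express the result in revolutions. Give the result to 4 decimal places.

0.0604 rev

19.09 grad = 0.0477250 rev and 79.95 mrad = 0.0127244 rev.
0.0477250 + 0.0127244 ≈ 0.0604 rev.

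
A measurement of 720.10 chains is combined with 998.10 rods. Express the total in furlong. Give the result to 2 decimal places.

720.10 chain = 72.0100 furlong and 998.10 rod = 24.9525 furlong.
72.0100 + 24.9525 ≈ 96.96 furlong.

96.96 furlong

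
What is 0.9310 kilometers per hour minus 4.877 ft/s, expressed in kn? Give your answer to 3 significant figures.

-2.39 kn

0.9310 km/h = 0.502700 kn and 4.877 ft/s = 2.88954 kn.
0.502700 − 2.88954 ≈ -2.39 kn.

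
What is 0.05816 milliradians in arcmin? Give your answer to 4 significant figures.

0.1999 arcminutes

1 milliradian = 3.43775 arcminutes.
0.05816 × 3.43775 ≈ 0.1999 arcmin.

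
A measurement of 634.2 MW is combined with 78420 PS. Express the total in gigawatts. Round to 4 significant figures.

634.2 MW = 0.634200 GW and 78420 PS = 0.0576778 GW.
0.634200 + 0.0576778 ≈ 0.6919 GW.

0.6919 GW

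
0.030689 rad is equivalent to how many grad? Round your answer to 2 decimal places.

1.95 gradians

1 radian = 63.6620 grad.
0.030689 × 63.6620 ≈ 1.95 grad.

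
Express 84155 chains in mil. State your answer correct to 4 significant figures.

1 chain = 792000 mils.
So 84155 × 792000 ≈ 6.665 × 10^10 mil.

6.665 × 10^10 mils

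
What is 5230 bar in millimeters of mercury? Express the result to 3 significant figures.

1 bar = 750.062 mmHg.
Then 5230 × 750.062 ≈ 3.92e+6 mmHg.

3.92e+6 mmHg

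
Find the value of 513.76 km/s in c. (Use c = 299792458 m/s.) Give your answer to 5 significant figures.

1 kilometer per second = 3.33564 × 10^-6 times the speed of light.
513.76 × 3.33564 × 10^-6 ≈ 0.0017137 c.

0.0017137 times the speed of light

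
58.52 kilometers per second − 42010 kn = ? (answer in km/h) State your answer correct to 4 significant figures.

132900 km/h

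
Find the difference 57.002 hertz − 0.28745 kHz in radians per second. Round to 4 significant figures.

57.002 Hz = 358.154 rad/s and 0.28745 kHz = 1806.10 rad/s.
358.154 − 1806.10 ≈ -1448 rad/s.

-1448 radians per second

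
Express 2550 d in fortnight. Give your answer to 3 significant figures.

1 d = 0.0714286 fortnights.
2550 × 0.0714286 ≈ 182 fortnight.

182 fortnights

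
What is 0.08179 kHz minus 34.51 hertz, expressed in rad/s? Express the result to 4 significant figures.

297.1 rad/s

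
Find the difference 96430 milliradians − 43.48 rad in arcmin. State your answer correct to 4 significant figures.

182000 arcminutes

96430 mrad = 331502 arcmin and 43.48 rad = 149473 arcmin.
331502 − 149473 ≈ 182000 arcmin.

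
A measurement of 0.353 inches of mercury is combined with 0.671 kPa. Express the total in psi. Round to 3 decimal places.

0.271 psi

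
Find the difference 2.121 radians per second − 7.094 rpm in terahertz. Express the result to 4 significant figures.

2.193 × 10^-13 terahertz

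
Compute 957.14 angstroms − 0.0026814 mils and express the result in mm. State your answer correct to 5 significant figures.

2.7606 × 10^-5 mm

957.14 Å = 9.57140 × 10^-5 mm and 0.0026814 mil = 6.81076 × 10^-5 mm.
9.57140 × 10^-5 − 6.81076 × 10^-5 ≈ 2.7606 × 10^-5 mm.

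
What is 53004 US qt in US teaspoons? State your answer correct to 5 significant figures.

1 US qt = 192.000 US teaspoons.
Then 53004 × 192.000 ≈ 1.0177e+7 US tsp.

1.0177e+7 US tsp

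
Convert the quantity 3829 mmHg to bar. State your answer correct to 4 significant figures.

5.105 bar

1 mmHg = 0.00133322 bar.
3829 × 0.00133322 ≈ 5.105 bar.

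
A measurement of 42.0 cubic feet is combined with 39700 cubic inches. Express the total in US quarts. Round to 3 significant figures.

42.0 ft³ = 1256.73 US qt and 39700 in³ = 687.446 US qt.
1256.73 + 687.446 ≈ 1940 US qt.

1940 US quarts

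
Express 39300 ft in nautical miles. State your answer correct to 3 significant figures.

6.47 nmi

1 ft = 0.000164579 nmi.
Thus 39300 × 0.000164579 ≈ 6.47 nmi.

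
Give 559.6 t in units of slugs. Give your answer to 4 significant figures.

1 metric ton = 68.5218 slug.
559.6 × 68.5218 ≈ 38340 slug.

38340 slugs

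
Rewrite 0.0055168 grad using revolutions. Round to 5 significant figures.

1.3792 × 10^-5 revolutions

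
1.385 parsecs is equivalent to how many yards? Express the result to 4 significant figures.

1 parsec = 3.37454 × 10^16 yards.
Then 1.385 × 3.37454 × 10^16 ≈ 4.674 × 10^16 yd.

4.674 × 10^16 yd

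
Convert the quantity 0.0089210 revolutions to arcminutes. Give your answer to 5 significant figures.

1 rev = 21600.0 arcmin.
So 0.0089210 × 21600.0 ≈ 192.69 arcmin.

192.69 arcminutes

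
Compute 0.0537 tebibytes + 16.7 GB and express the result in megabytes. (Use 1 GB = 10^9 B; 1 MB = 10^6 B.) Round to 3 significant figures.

75700 megabytes

0.0537 TiB = 59043.8 MB and 16.7 GB = 16700.0 MB.
59043.8 + 16700.0 ≈ 75700 MB.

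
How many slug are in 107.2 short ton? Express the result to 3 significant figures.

6660 slug

1 short ton = 62.1619 slugs.
Thus 107.2 × 62.1619 ≈ 6660 slug.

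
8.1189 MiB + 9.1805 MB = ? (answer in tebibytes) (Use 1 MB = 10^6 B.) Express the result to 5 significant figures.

1.6092e-5 tebibytes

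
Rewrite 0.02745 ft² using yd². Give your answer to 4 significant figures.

1 ft² = 0.111111 square yards.
So 0.02745 × 0.111111 ≈ 0.003050 yd².

0.003050 yd²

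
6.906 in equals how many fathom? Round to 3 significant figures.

1 in = 0.0138889 fathom.
6.906 × 0.0138889 ≈ 0.0959 fathom.

0.0959 fathoms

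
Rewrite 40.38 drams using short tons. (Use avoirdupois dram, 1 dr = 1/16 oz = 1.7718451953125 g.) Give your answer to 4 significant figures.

1 dr = 1.953125e-6 short ton.
Thus 40.38 × 1.953125e-6 ≈ 7.887e-5 short ton.

7.887e-5 short tons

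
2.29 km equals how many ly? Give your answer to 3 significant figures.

1 km = 1.05700 × 10^-13 ly.
2.29 × 1.05700 × 10^-13 ≈ 2.42 × 10^-13 ly.

2.42 × 10^-13 light-years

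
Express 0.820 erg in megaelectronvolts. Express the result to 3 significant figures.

512000 MeV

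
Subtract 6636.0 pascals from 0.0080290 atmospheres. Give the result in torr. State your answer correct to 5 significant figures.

-43.672 torr

0.0080290 atm = 6.10204 torr and 6636.0 Pa = 49.7741 torr.
6.10204 − 49.7741 ≈ -43.672 torr.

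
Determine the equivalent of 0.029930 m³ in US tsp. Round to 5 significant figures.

6072.3 US teaspoons

1 cubic meter = 202884 US teaspoons.
So 0.029930 × 202884 ≈ 6072.3 US tsp.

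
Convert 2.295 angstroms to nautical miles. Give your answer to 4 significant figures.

1.239 × 10^-13 nmi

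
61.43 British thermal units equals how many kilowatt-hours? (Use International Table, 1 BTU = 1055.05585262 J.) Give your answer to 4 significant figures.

0.01800 kilowatt-hours

1 BTU = 0.000293071 kWh.
Thus 61.43 × 0.000293071 ≈ 0.01800 kWh.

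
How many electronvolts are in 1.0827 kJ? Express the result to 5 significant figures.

1 kilojoule = 6.24151e+21 electronvolts.
1.0827 × 6.24151e+21 ≈ 6.7577e+21 eV.

6.7577e+21 eV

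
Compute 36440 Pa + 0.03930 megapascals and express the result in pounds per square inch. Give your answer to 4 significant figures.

36440 Pa = 5.28518 psi and 0.03930 MPa = 5.69998 psi.
5.28518 + 5.69998 ≈ 10.99 psi.

10.99 psi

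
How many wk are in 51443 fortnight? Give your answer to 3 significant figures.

103000 wk

1 fortnight = 2.00000 wk.
Thus 51443 × 2.00000 ≈ 103000 wk.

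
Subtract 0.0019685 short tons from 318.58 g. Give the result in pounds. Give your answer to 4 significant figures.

-3.235 lb

318.58 g = 0.702349 lb and 0.0019685 short ton = 3.93700 lb.
0.702349 − 3.93700 ≈ -3.235 lb.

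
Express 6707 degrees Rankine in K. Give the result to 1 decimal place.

°R = K × 9/5.
Applying the formula gives 3726.1 K.

3726.1 kelvins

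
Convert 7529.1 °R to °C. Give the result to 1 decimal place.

°R = (°C + 273.15) × 9/5.
Applying the formula gives 3909.7 °C.

3909.7 °C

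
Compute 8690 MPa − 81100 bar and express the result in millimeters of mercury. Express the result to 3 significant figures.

4.35e+6 millimeters of mercury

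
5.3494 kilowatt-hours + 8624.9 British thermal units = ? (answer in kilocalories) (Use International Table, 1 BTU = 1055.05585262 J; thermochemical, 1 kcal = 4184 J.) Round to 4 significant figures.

6778 kcal

5.3494 kWh = 4602.73 kcal and 8624.9 BTU = 2174.89 kcal.
4602.73 + 2174.89 ≈ 6778 kcal.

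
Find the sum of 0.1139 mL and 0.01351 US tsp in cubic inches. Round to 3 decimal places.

0.1139 mL = 0.00695060 in³ and 0.01351 US tsp = 0.00406355 in³.
0.00695060 + 0.00406355 ≈ 0.011 in³.

0.011 in³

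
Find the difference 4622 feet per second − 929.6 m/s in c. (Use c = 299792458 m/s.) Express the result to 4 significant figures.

4622 ft/s = 4.69920e-6 c and 929.6 m/s = 3.10081e-6 c.
4.69920e-6 − 3.10081e-6 ≈ 1.598e-6 c.

1.598e-6 c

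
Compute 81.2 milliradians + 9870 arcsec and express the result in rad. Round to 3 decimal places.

0.129 rad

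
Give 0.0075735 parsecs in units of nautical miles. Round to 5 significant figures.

1.2618e+11 nmi

1 parsec = 1.66613e+13 nmi.
Then 0.0075735 × 1.66613e+13 ≈ 1.2618e+11 nmi.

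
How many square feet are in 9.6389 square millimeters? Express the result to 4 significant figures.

0.0001038 ft²

1 mm² = 1.07639 × 10^-5 square feet.
Then 9.6389 × 1.07639 × 10^-5 ≈ 0.0001038 ft².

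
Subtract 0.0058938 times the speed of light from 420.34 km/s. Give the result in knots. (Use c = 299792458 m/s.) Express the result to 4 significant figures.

-2.618 × 10^6 knots

420.34 km/s = 817076 kn and 0.0058938 c = 3.43461 × 10^6 kn.
817076 − 3.43461 × 10^6 ≈ -2.618 × 10^6 kn.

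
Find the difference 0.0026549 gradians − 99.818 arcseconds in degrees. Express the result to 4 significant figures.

0.0026549 grad = 0.00238941 ° and 99.818 arcsec = 0.0277272 °.
0.00238941 − 0.0277272 ≈ -0.02534 °.

-0.02534 °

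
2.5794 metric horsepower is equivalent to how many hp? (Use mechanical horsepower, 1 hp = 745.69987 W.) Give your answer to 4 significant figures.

2.544 hp

1 PS = 0.986320 hp.
Thus 2.5794 × 0.986320 ≈ 2.544 hp.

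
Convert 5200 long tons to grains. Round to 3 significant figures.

1 long ton = 1.56800 × 10^7 gr.
Then 5200 × 1.56800 × 10^7 ≈ 8.15 × 10^10 gr.

8.15 × 10^10 gr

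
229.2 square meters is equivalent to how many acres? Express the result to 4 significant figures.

0.05664 acre

1 square meter = 0.000247105 acres.
Thus 229.2 × 0.000247105 ≈ 0.05664 acre.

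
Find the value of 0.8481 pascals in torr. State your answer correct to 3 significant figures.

1 Pa = 0.00750062 torr.
So 0.8481 × 0.00750062 ≈ 0.00636 torr.

0.00636 torr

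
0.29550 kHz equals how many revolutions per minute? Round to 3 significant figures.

17700 rpm

1 kilohertz = 60000.0 rpm.
Thus 0.29550 × 60000.0 ≈ 17700 rpm.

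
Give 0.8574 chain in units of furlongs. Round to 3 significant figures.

0.0857 furlong

1 chain = 0.100000 furlongs.
So 0.8574 × 0.100000 ≈ 0.0857 furlong.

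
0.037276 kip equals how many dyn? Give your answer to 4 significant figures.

1 kip = 4.44822 × 10^8 dyn.
So 0.037276 × 4.44822 × 10^8 ≈ 1.658 × 10^7 dyn.

1.658 × 10^7 dynes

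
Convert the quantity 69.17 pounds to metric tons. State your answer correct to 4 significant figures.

1 pound = 0.000453592 metric tons.
69.17 × 0.000453592 ≈ 0.03137 t.

0.03137 t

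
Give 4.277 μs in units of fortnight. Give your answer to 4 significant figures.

1 μs = 8.26720e-13 fortnight.
Thus 4.277 × 8.26720e-13 ≈ 3.536e-12 fortnight.

3.536e-12 fortnights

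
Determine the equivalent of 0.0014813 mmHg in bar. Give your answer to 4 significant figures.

1 mmHg = 0.00133322 bar.
Then 0.0014813 × 0.00133322 ≈ 1.975 × 10^-6 bar.

1.975 × 10^-6 bar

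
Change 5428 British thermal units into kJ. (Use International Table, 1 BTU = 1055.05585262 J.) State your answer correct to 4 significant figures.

1 British thermal unit = 1.05506 kilojoules.
So 5428 × 1.05506 ≈ 5727 kJ.

5727 kJ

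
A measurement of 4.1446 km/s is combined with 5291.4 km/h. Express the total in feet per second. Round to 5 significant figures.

18420 ft/s

4.1446 km/s = 13597.8 ft/s and 5291.4 km/h = 4822.29 ft/s.
13597.8 + 4822.29 ≈ 18420 ft/s.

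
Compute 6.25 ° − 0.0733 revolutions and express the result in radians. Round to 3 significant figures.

-0.351 rad

6.25 ° = 0.109083 rad and 0.0733 rev = 0.460557 rad.
0.109083 − 0.460557 ≈ -0.351 rad.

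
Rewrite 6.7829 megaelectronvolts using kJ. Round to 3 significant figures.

1.09e-15 kilojoules

1 megaelectronvolt = 1.60218e-16 kJ.
So 6.7829 × 1.60218e-16 ≈ 1.09e-15 kJ.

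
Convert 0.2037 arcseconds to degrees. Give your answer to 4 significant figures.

1 arcsec = 0.000277778 °.
Thus 0.2037 × 0.000277778 ≈ 5.658e-5 °.

5.658e-5 °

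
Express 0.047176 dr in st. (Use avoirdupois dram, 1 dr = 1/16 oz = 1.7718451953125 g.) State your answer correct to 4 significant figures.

1.316 × 10^-5 st

1 dram = 0.000279018 stone.
So 0.047176 × 0.000279018 ≈ 1.316 × 10^-5 st.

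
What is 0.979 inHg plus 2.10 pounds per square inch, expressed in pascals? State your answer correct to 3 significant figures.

0.979 inHg = 3315.27 Pa and 2.10 psi = 14479.0 Pa.
3315.27 + 14479.0 ≈ 17800 Pa.

17800 Pa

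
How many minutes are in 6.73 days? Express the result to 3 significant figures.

9690 min

1 d = 1440.00 min.
6.73 × 1440.00 ≈ 9690 min.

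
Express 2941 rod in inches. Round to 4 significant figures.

582300 inches

1 rod = 198.000 in.
So 2941 × 198.000 ≈ 582300 in.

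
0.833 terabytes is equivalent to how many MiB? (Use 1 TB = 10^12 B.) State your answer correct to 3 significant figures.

1 terabyte = 953674 mebibytes.
0.833 × 953674 ≈ 794000 MiB.

794000 MiB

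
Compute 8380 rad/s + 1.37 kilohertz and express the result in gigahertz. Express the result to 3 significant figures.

8380 rad/s = 1.33372 × 10^-6 GHz and 1.37 kHz = 1.37000 × 10^-6 GHz.
1.33372 × 10^-6 + 1.37000 × 10^-6 ≈ 2.70 × 10^-6 GHz.

2.70 × 10^-6 GHz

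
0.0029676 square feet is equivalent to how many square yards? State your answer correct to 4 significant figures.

0.0003297 yd²

1 ft² = 0.111111 square yards.
0.0029676 × 0.111111 ≈ 0.0003297 yd².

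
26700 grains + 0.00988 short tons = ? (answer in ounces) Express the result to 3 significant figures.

377 ounces

26700 gr = 61.0286 oz and 0.00988 short ton = 316.160 oz.
61.0286 + 316.160 ≈ 377 oz.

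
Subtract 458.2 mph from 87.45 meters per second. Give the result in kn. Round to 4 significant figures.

87.45 m/s = 169.989 kn and 458.2 mph = 398.165 kn.
169.989 − 398.165 ≈ -228.2 kn.

-228.2 kn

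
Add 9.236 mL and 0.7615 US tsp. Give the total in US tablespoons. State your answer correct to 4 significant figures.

9.236 mL = 0.624613 US tbsp and 0.7615 US tsp = 0.253833 US tbsp.
0.624613 + 0.253833 ≈ 0.8784 US tbsp.

0.8784 US tbsp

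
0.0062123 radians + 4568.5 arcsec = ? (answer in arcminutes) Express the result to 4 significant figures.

97.50 arcminutes

0.0062123 rad = 21.3563 arcmin and 4568.5 arcsec = 76.1417 arcmin.
21.3563 + 76.1417 ≈ 97.50 arcmin.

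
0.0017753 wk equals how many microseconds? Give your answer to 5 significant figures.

1.0737e+9 μs

1 wk = 6.04800e+11 microseconds.
So 0.0017753 × 6.04800e+11 ≈ 1.0737e+9 μs.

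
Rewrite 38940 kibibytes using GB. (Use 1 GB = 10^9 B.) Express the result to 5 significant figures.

0.039875 GB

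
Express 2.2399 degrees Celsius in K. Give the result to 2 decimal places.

K = °C + 273.15.
Applying the formula gives 275.39 K.

275.39 K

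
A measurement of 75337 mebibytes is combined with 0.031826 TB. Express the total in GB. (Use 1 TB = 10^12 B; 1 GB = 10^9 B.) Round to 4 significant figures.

110.8 gigabytes

75337 MiB = 78.9966 GB and 0.031826 TB = 31.8260 GB.
78.9966 + 31.8260 ≈ 110.8 GB.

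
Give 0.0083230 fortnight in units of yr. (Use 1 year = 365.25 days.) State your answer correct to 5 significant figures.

1 fortnight = 0.0383299 yr.
So 0.0083230 × 0.0383299 ≈ 0.00031902 yr.

0.00031902 yr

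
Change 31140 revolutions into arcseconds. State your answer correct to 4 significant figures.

1 revolution = 1.29600e+6 arcsec.
31140 × 1.29600e+6 ≈ 4.036e+10 arcsec.

4.036e+10 arcseconds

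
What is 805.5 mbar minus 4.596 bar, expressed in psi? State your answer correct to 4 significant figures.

-54.98 pounds per square inch

805.5 mbar = 11.6828 psi and 4.596 bar = 66.6593 psi.
11.6828 − 66.6593 ≈ -54.98 psi.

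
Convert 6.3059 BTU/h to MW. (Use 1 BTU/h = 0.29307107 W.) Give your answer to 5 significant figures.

1.8481e-6 MW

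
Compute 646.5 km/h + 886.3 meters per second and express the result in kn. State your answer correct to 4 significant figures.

2072 kn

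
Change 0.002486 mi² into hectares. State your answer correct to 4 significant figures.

1 mi² = 258.999 ha.
Then 0.002486 × 258.999 ≈ 0.6439 ha.

0.6439 ha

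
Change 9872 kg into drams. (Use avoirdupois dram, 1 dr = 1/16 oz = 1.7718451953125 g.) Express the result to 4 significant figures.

5.572e+6 dr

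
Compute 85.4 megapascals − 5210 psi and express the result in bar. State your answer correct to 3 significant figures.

495 bar

85.4 MPa = 854.000 bar and 5210 psi = 359.217 bar.
854.000 − 359.217 ≈ 495 bar.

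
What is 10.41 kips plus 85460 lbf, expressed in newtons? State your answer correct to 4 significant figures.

10.41 kip = 46306.0 N and 85460 lbf = 380145 N.
46306.0 + 380145 ≈ 426500 N.

426500 newtons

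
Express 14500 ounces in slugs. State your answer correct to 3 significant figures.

28.2 slug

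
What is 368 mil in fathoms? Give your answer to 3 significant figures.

1 mil = 1.38889 × 10^-5 fathoms.
Thus 368 × 1.38889 × 10^-5 ≈ 0.00511 fathom.

0.00511 fathom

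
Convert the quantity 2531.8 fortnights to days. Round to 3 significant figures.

1 fortnight = 14.0000 d.
Then 2531.8 × 14.0000 ≈ 35400 d.

35400 days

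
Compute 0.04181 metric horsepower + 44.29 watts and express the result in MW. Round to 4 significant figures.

7.504 × 10^-5 MW

0.04181 PS = 3.07512 × 10^-5 MW and 44.29 W = 4.42900 × 10^-5 MW.
3.07512 × 10^-5 + 4.42900 × 10^-5 ≈ 7.504 × 10^-5 MW.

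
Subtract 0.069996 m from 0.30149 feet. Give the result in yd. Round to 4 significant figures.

0.02395 yd

0.30149 ft = 0.100497 yd and 0.069996 m = 0.0765486 yd.
0.100497 − 0.0765486 ≈ 0.02395 yd.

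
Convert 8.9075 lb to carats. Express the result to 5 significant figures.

20202 carats

1 pound = 2267.96 ct.
Then 8.9075 × 2267.96 ≈ 20202 ct.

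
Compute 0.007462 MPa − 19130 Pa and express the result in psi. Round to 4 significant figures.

0.007462 MPa = 1.08227 psi and 19130 Pa = 2.77457 psi.
1.08227 − 2.77457 ≈ -1.692 psi.

-1.692 psi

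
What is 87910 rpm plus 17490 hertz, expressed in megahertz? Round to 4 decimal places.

87910 rpm = 0.00146517 MHz and 17490 Hz = 0.0174900 MHz.
0.00146517 + 0.0174900 ≈ 0.0190 MHz.

0.0190 megahertz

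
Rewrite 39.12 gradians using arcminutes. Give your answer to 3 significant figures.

1 gradian = 54.0000 arcminutes.
Then 39.12 × 54.0000 ≈ 2110 arcmin.

2110 arcmin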